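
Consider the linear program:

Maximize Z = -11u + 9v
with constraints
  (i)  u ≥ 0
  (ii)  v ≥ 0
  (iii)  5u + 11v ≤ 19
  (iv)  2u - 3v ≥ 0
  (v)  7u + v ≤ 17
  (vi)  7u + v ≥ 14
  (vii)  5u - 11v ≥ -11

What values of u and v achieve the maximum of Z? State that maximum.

u = 15/8, v = 7/8, maximum Z = -51/4

Extreme points and Z = -11u + 9v:
  (17/7, 0) → Z = -187/7
  (2, 0) → Z = -22
  (7/3, 2/3) → Z = -59/3
  (15/8, 7/8) → Z = -51/4

The binding constraints are 5u + 11v = 19 and 7u + v = 14.
Solving simultaneously gives u = 15/8, v = 7/8.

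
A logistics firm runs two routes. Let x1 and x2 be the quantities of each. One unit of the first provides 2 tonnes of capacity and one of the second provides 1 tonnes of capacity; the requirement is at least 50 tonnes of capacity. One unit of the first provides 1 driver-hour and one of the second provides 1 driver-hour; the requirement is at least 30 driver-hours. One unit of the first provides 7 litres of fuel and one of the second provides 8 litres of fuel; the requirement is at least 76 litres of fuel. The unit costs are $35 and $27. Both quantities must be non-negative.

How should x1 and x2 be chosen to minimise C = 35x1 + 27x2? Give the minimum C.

Corner points and C = 35x1 + 27x2:
  (0, 50) → C = 1350
  (30, 0) → C = 1050
  (20, 10) → C = 970
The feasible region is unbounded (it extends along (0, 1), (1, 0)), but C strictly increases along every unbounded feasible direction, so there is no improving ray and the minimum is attained at a vertex.

x1 = 20, x2 = 10, minimum C = 970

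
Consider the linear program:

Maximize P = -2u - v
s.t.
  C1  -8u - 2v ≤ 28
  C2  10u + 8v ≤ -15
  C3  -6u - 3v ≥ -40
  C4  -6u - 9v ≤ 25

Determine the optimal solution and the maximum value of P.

u = -101/30, v = -8/15, maximum P = 109/15

The optimum lies where -8u - 2v = 28 and -6u - 9v = 25.
Solving simultaneously gives u = -101/30, v = -8/15.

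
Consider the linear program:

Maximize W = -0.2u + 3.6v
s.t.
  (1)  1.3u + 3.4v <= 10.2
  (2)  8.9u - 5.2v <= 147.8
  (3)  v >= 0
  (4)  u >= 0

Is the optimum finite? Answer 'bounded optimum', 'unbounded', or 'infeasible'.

Corner points and W = -0.2u + 3.6v:
  (102/13, 0) → W = -102/65
  (0, 3) → W = 10.8
  (0, 0) → W = 0
The feasible region has finitely many vertices and no improving ray; the maximum is 10.8 at (0, 3).

bounded optimum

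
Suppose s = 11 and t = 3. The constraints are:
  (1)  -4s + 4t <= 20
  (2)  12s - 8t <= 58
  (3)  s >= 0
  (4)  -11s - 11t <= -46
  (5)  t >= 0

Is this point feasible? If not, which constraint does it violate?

not feasible — violates (2)

Constraint (2): 12s - 8t = 108, which is not ≤ 58. All other constraints are satisfied.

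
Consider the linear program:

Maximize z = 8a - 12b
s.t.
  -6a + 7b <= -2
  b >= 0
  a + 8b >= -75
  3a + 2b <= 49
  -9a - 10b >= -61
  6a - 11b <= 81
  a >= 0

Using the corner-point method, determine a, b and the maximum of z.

Feasible corners and z = 8a - 12b:
  (1/3, 0) → z = 8/3
  (149/41, 116/41) → z = -200/41
  (61/9, 0) → z = 488/9

At the optimal vertex, b = 0 and -9a - 10b = -61.
Solving simultaneously gives a = 61/9, b = 0.

a = 61/9, b = 0, maximum z = 488/9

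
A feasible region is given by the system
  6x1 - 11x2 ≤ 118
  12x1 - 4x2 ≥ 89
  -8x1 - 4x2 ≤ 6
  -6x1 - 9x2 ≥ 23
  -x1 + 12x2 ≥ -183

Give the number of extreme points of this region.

The feasible vertices (each the meet of two boundaries and inside every other half-plane) are:
  (169/36, -49/6)
  (809/120, -141/20)
  (709/132, -135/22)

3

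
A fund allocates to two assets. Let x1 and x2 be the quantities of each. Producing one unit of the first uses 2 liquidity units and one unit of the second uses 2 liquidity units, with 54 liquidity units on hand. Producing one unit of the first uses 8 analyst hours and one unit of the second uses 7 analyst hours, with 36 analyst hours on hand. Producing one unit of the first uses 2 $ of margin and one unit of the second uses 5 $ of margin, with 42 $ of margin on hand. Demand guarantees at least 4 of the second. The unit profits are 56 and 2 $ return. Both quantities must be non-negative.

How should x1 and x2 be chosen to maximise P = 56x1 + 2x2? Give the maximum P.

x1 = 1, x2 = 4, maximum P = 64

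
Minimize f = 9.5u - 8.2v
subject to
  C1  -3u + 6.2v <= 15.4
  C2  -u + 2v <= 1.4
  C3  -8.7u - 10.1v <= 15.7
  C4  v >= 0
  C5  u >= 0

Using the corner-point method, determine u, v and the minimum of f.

Feasible corners and f = 9.5u - 8.2v:
  (110.6, 56) → f = 591.5
  (0, 0.7) → f = -5.74
  (0, 0) → f = 0
The feasible region is unbounded (it extends along (31, 15), (1, 0)), but f strictly increases along every unbounded feasible direction, so there is no improving ray and the minimum is attained at a vertex.

The binding constraints are -u + 2v = 1.4 and u = 0.
Solving simultaneously gives u = 0, v = 0.7.

u = 0, v = 0.7, minimum f = -5.74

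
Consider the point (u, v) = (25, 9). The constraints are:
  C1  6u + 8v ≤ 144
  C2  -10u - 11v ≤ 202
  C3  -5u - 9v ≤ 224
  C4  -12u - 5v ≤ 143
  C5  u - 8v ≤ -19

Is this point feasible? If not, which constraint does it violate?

Constraint C1: 6u + 8v = 222, which is not ≤ 144. All other constraints are satisfied.

not feasible — violates C1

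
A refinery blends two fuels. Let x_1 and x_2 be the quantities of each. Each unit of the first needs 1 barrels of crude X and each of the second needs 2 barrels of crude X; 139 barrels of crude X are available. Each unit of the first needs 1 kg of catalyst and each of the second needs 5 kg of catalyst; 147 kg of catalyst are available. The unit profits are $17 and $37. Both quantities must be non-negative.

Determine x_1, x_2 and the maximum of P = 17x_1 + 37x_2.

Vertices and P = 17x_1 + 37x_2:
  (0, 0) → P = 0
  (0, 147/5) → P = 5439/5
  (139, 0) → P = 2363
  (401/3, 8/3) → P = 2371

At the optimal vertex, x_1 + 2x_2 = 139 and x_1 + 5x_2 = 147.
Solving simultaneously gives x_1 = 401/3, x_2 = 8/3.

x_1 = 401/3, x_2 = 8/3, maximum P = 2371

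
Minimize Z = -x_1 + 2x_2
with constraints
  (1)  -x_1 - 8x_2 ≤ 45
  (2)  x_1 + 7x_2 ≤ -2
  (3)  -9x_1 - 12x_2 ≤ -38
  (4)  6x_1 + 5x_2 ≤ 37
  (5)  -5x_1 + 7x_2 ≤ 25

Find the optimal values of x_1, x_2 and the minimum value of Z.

Feasible corners and Z = -x_1 + 2x_2:
  (290/51, -56/51) → Z = -134/17
  (269/37, -49/37) → Z = -367/37
  (254/27, -35/9) → Z = -464/27

x_1 = 254/27, x_2 = -35/9, minimum Z = -464/27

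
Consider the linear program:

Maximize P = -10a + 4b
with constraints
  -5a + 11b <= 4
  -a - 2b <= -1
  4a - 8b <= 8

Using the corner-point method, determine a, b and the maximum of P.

a = 1/7, b = 3/7, maximum P = 2/7

Extreme points and P = -10a + 4b:
  (1/7, 3/7) → P = 2/7
  (30, 14) → P = -244
  (3/2, -1/4) → P = -16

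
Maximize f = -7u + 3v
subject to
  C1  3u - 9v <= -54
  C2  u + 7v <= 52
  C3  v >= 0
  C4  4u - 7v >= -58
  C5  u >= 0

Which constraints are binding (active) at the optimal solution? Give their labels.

Vertices and f = -7u + 3v:
  (3, 7) → f = 0
  (0, 6) → f = 18
  (0, 52/7) → f = 156/7

The maximum is at (0, 52/7). Substituting into each constraint, equality holds for C2 and C5; the remaining constraints have slack.

C2 and C5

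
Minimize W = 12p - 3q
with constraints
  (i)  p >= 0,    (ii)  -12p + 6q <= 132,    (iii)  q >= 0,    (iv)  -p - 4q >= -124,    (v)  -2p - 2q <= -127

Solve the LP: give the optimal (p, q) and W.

p = 130/3, q = 121/6, minimum W = 919/2

Extreme points and W = 12p - 3q:
  (124, 0) → W = 1488
  (127/2, 0) → W = 762
  (130/3, 121/6) → W = 919/2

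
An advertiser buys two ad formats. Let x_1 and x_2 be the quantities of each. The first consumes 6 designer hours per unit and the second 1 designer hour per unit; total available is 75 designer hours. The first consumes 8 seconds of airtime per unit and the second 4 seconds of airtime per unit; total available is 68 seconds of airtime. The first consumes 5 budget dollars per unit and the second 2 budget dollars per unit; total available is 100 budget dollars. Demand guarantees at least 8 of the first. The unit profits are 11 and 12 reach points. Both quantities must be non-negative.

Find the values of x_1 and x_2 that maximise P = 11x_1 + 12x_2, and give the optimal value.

x_1 = 8, x_2 = 1, maximum P = 100

Extreme points and P = 11x_1 + 12x_2:
  (17/2, 0) → P = 187/2
  (8, 0) → P = 88
  (8, 1) → P = 100

The optimum lies where 8x_1 + 4x_2 = 68 and x_1 = 8.
Solving simultaneously gives x_1 = 8, x_2 = 1.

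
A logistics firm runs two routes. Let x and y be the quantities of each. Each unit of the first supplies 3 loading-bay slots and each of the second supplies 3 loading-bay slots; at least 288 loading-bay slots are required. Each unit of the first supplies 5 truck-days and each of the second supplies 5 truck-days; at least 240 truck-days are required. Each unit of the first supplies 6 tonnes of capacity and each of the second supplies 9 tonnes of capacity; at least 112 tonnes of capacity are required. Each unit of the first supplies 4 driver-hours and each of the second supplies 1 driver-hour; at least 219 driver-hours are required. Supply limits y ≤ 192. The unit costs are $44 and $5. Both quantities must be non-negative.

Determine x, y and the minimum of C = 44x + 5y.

x = 27/4, y = 192, minimum C = 1257

Extreme points and C = 44x + 5y:
  (96, 0) → C = 4224
  (41, 55) → C = 2079
  (27/4, 192) → C = 1257
The feasible region is unbounded (it extends along (1, 0)), but C strictly increases along every unbounded feasible direction, so there is no improving ray and the minimum is attained at a vertex.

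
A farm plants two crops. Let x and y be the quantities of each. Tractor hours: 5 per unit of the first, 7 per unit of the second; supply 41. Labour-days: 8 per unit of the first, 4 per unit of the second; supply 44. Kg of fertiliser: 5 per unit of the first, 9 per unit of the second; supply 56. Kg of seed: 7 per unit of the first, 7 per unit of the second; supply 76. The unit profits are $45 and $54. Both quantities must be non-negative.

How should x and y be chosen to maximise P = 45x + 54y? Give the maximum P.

x = 4, y = 3, maximum P = 342

Vertices and P = 45x + 54y:
  (0, 0) → P = 0
  (0, 41/7) → P = 2214/7
  (11/2, 0) → P = 495/2
  (4, 3) → P = 342

The optimum lies where 5x + 7y = 41 and 8x + 4y = 44.
Solving simultaneously gives x = 4, y = 3.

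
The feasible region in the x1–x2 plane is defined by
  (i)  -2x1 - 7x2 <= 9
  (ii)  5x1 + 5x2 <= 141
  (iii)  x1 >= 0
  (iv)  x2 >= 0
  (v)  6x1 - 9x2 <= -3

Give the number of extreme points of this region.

3

Intersecting each pair of boundary lines and keeping only the points that satisfy every inequality leaves:
  (0, 141/5)
  (418/25, 287/25)
  (0, 1/3)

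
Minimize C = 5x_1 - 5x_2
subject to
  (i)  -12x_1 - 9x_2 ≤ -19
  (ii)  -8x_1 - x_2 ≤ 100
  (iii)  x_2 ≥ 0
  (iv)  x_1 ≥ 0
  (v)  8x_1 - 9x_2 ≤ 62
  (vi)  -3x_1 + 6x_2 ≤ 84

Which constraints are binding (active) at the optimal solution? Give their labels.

(iv) and (vi)

Vertices and C = 5x_1 - 5x_2:
  (19/12, 0) → C = 95/12
  (0, 19/9) → C = -95/9
  (31/4, 0) → C = 155/4
  (0, 14) → C = -70
  (376/7, 286/7) → C = 450/7

The minimum is at (0, 14). Substituting into each constraint, equality holds for (iv) and (vi); the remaining constraints have slack.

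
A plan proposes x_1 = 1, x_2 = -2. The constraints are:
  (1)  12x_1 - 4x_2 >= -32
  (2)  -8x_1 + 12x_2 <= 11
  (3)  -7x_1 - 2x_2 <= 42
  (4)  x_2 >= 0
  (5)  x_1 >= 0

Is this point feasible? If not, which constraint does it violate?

not feasible — violates (4)

Constraint (4): x_2 = -2, which is not ≥ 0. All other constraints are satisfied.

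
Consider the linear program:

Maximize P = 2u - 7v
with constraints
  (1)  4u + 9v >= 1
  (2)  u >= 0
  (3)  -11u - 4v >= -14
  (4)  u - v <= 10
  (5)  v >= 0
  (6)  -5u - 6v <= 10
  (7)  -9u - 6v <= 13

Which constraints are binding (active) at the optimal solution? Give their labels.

(3) and (5)

Extreme points and P = 2u - 7v:
  (0, 1/9) → P = -7/9
  (1/4, 0) → P = 1/2
  (0, 7/2) → P = -49/2
  (14/11, 0) → P = 28/11

The maximum is at (14/11, 0). Substituting into each constraint, equality holds for (3) and (5); the remaining constraints have slack.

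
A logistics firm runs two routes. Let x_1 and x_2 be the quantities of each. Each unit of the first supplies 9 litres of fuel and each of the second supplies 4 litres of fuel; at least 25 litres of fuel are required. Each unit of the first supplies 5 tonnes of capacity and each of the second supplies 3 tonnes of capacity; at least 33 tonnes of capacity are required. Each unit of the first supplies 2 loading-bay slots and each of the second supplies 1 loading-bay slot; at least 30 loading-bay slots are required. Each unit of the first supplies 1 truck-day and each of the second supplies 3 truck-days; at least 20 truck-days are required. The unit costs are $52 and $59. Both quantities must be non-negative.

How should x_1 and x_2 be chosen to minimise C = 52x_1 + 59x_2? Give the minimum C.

x_1 = 14, x_2 = 2, minimum C = 846

Corner points and C = 52x_1 + 59x_2:
  (0, 30) → C = 1770
  (20, 0) → C = 1040
  (14, 2) → C = 846
The feasible region is unbounded (it extends along (0, 1), (1, 0)), but C strictly increases along every unbounded feasible direction, so there is no improving ray and the minimum is attained at a vertex.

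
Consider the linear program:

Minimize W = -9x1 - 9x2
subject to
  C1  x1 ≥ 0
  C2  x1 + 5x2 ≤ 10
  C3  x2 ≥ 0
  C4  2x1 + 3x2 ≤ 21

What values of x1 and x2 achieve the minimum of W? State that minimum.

x1 = 10, x2 = 0, minimum W = -90

Feasible corners and W = -9x1 - 9x2:
  (0, 2) → W = -18
  (0, 0) → W = 0
  (10, 0) → W = -90

The binding constraints are x1 + 5x2 = 10 and x2 = 0.
Solving simultaneously gives x1 = 10, x2 = 0.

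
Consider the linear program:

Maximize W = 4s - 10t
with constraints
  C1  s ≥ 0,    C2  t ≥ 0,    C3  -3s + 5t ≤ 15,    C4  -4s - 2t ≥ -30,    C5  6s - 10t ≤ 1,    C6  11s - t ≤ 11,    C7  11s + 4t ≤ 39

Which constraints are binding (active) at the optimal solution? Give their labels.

Feasible corners and W = 4s - 10t:
  (0, 0) → W = 0
  (0, 3) → W = -30
  (1/6, 0) → W = 2/3
  (35/26, 99/26) → W = -425/13
  (109/104, 55/104) → W = -57/52

The maximum is at (1/6, 0). Substituting into each constraint, equality holds for C2 and C5; the remaining constraints have slack.

C2 and C5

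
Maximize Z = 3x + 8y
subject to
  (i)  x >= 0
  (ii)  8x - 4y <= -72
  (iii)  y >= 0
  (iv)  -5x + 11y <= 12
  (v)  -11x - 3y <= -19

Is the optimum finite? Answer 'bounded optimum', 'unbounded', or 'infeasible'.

The boundaries x = 0 and 8x - 4y = -72 meet at (0, 18), but that point violates -5x + 11y ≤ 12. Every candidate vertex is excluded by some other constraint, so the feasible region is empty.

infeasible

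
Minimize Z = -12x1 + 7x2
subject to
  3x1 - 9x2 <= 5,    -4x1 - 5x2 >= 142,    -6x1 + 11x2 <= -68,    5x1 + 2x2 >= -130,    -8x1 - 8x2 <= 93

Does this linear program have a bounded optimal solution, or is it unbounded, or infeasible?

infeasible

The boundaries 3x1 - 9x2 = 5 and -6x1 + 11x2 = -68 meet at (557/21, 58/7), but that point violates -4x1 - 5x2 ≥ 142. Every candidate vertex is excluded by some other constraint, so the feasible region is empty.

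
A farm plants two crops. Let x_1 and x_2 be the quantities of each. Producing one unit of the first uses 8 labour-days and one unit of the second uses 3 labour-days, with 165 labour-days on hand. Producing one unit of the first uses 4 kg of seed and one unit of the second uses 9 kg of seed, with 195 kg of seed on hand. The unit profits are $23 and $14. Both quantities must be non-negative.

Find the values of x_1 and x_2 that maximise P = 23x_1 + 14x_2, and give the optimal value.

Corner points and P = 23x_1 + 14x_2:
  (0, 0) → P = 0
  (0, 65/3) → P = 910/3
  (165/8, 0) → P = 3795/8
  (15, 15) → P = 555

The optimum lies where 8x_1 + 3x_2 = 165 and 4x_1 + 9x_2 = 195.
Solving simultaneously gives x_1 = 15, x_2 = 15.

x_1 = 15, x_2 = 15, maximum P = 555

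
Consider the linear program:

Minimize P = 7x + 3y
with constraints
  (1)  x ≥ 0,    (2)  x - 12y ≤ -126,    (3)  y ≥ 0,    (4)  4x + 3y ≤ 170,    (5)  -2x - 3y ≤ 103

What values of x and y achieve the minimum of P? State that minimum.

Vertices and P = 7x + 3y:
  (0, 21/2) → P = 63/2
  (0, 170/3) → P = 170
  (554/17, 674/51) → P = 4552/17

At the optimal vertex, x = 0 and x - 12y = -126.
Solving simultaneously gives x = 0, y = 21/2.

x = 0, y = 21/2, minimum P = 63/2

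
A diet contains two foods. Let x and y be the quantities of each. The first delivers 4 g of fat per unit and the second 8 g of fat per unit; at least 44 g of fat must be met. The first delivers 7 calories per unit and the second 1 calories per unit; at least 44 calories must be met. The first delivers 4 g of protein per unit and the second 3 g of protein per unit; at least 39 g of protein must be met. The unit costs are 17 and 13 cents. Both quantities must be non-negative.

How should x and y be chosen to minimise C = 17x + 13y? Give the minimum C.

x = 9, y = 1, minimum C = 166

Vertices and C = 17x + 13y:
  (0, 44) → C = 572
  (11, 0) → C = 187
  (9, 1) → C = 166
  (93/17, 97/17) → C = 2842/17
The feasible region is unbounded (it extends along (0, 1), (1, 0)), but C strictly increases along every unbounded feasible direction, so there is no improving ray and the minimum is attained at a vertex.

The optimum lies where 4x + 8y = 44 and 4x + 3y = 39.
Solving simultaneously gives x = 9, y = 1.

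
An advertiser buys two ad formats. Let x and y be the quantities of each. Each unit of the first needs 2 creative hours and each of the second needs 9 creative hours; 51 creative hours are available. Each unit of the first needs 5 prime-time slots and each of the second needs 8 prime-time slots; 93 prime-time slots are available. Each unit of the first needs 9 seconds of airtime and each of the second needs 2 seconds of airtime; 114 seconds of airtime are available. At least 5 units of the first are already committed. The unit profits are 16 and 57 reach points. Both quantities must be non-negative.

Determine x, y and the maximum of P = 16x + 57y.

Feasible corners and P = 16x + 57y:
  (38/3, 0) → P = 608/3
  (5, 0) → P = 80
  (12, 3) → P = 363
  (5, 41/9) → P = 1019/3

x = 12, y = 3, maximum P = 363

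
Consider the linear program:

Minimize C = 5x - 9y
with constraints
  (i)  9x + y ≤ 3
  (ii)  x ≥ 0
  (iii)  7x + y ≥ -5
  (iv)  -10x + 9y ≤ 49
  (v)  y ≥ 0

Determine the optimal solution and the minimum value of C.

Feasible corners and C = 5x - 9y:
  (0, 3) → C = -27
  (1/3, 0) → C = 5/3
  (0, 0) → C = 0

x = 0, y = 3, minimum C = -27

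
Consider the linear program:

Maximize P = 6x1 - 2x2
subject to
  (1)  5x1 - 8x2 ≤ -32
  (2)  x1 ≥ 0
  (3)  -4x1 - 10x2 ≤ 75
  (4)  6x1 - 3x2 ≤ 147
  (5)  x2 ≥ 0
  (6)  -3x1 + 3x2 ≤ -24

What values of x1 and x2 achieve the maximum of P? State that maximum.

x1 = 41, x2 = 33, maximum P = 180

Extreme points and P = 6x1 - 2x2:
  (424/11, 309/11) → P = 1926/11
  (32, 24) → P = 144
  (41, 33) → P = 180

The binding constraints are 6x1 - 3x2 = 147 and -3x1 + 3x2 = -24.
Solving simultaneously gives x1 = 41, x2 = 33.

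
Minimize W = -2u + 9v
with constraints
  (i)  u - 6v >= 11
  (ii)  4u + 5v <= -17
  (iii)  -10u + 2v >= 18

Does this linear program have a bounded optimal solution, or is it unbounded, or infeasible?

From the feasible point (-65/29, -64/29), moving in the direction (-2, -10) keeps every constraint satisfied while W decreases without bound.

unbounded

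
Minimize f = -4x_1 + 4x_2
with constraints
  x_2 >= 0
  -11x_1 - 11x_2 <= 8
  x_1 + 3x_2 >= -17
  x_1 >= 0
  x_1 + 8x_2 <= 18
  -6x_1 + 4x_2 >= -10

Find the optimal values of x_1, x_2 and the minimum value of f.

x_1 = 5/3, x_2 = 0, minimum f = -20/3

Feasible corners and f = -4x_1 + 4x_2:
  (0, 0) → f = 0
  (5/3, 0) → f = -20/3
  (0, 9/4) → f = 9
  (38/13, 49/26) → f = -54/13

The optimum lies where x_2 = 0 and -6x_1 + 4x_2 = -10.
Solving simultaneously gives x_1 = 5/3, x_2 = 0.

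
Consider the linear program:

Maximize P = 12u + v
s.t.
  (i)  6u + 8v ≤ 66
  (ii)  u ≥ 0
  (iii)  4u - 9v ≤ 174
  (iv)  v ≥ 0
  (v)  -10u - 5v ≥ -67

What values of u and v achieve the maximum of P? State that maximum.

Extreme points and P = 12u + v:
  (0, 33/4) → P = 33/4
  (103/25, 129/25) → P = 273/5
  (0, 0) → P = 0
  (67/10, 0) → P = 402/5

The binding constraints are v = 0 and -10u - 5v = -67.
Solving simultaneously gives u = 67/10, v = 0.

u = 67/10, v = 0, maximum P = 402/5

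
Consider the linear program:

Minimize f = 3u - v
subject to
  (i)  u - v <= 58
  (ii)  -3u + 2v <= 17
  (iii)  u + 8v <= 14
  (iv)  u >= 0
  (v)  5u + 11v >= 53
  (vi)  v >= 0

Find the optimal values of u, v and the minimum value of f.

u = 270/29, v = 17/29, minimum f = 793/29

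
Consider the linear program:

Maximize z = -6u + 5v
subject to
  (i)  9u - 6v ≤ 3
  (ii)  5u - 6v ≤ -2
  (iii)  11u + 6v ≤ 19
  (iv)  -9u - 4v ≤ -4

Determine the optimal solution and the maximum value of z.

u = -26/5, v = 127/10, maximum z = 947/10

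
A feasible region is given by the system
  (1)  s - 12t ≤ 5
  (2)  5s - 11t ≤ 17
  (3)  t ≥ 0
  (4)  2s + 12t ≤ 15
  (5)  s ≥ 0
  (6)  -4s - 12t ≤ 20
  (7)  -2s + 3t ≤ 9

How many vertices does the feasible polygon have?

The feasible vertices (each the meet of two boundaries and inside every other half-plane) are:
  (17/5, 0)
  (9/2, 1/2)
  (0, 0)
  (0, 5/4)

4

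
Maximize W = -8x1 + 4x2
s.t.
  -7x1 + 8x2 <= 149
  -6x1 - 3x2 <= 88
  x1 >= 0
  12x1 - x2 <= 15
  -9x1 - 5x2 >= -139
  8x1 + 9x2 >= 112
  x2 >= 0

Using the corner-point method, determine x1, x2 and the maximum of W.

x1 = 0, x2 = 149/8, maximum W = 149/2

Vertices and W = -8x1 + 4x2:
  (0, 149/8) → W = 149/2
  (269/89, 1893/89) → W = 5420/89
  (0, 112/9) → W = 448/9
  (247/116, 306/29) → W = 730/29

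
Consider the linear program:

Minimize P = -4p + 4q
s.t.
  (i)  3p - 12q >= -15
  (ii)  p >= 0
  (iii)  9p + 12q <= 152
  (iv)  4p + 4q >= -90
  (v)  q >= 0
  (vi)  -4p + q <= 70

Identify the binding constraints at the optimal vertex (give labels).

Corner points and P = -4p + 4q:
  (0, 5/4) → P = 5
  (137/12, 197/48) → P = -117/4
  (0, 0) → P = 0
  (152/9, 0) → P = -608/9

The minimum is at (152/9, 0). Substituting into each constraint, equality holds for (iii) and (v); the remaining constraints have slack.

(iii) and (v)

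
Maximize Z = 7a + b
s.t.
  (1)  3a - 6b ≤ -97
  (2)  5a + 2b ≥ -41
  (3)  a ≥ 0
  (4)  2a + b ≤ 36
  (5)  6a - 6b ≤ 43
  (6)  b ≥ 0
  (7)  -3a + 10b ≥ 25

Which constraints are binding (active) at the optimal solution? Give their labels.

Extreme points and Z = 7a + b:
  (0, 97/6) → Z = 97/6
  (119/15, 302/15) → Z = 227/3
  (0, 36) → Z = 36

The maximum is at (119/15, 302/15). Substituting into each constraint, equality holds for (1) and (4); the remaining constraints have slack.

(1) and (4)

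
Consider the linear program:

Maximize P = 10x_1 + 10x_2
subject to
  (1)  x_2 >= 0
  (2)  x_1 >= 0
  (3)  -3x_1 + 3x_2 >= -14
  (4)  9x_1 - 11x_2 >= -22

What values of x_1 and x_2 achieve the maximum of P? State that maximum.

Corner points and P = 10x_1 + 10x_2:
  (0, 0) → P = 0
  (14/3, 0) → P = 140/3
  (0, 2) → P = 20
  (110/3, 32) → P = 2060/3

The binding constraints are -3x_1 + 3x_2 = -14 and 9x_1 - 11x_2 = -22.
Solving simultaneously gives x_1 = 110/3, x_2 = 32.

x_1 = 110/3, x_2 = 32, maximum P = 2060/3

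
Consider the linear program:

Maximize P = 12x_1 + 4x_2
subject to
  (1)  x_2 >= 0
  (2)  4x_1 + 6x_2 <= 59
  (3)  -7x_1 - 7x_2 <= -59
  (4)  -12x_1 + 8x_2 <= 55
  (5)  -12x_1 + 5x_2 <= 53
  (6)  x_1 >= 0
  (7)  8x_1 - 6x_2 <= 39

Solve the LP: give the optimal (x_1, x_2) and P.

Extreme points and P = 12x_1 + 4x_2:
  (71/52, 116/13) → P = 677/13
  (49/6, 79/18) → P = 1040/9
  (87/140, 1093/140) → P = 1354/35
  (627/98, 199/98) → P = 4160/49

The binding constraints are 4x_1 + 6x_2 = 59 and 8x_1 - 6x_2 = 39.
Solving simultaneously gives x_1 = 49/6, x_2 = 79/18.

x_1 = 49/6, x_2 = 79/18, maximum P = 1040/9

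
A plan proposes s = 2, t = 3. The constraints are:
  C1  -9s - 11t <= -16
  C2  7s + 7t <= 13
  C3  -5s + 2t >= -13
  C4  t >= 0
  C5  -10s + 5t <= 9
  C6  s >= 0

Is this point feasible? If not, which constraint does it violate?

Constraint C2: 7s + 7t = 35, which is not ≤ 13. All other constraints are satisfied.

not feasible — violates C2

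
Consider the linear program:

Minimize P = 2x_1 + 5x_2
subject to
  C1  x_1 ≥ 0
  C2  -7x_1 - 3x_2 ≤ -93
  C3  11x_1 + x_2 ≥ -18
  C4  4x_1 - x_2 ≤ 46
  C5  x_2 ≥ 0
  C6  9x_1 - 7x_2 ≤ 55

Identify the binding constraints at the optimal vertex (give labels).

Feasible corners and P = 2x_1 + 5x_2:
  (0, 31) → P = 155
  (204/19, 113/19) → P = 973/19
  (267/19, 194/19) → P = 1504/19
The feasible region is unbounded (it extends along (0, 1), (1, 4)), but P strictly increases along every unbounded feasible direction, so there is no improving ray and the minimum is attained at a vertex.

The minimum is at (204/19, 113/19). Substituting into each constraint, equality holds for C2 and C6; the remaining constraints have slack.

C2 and C6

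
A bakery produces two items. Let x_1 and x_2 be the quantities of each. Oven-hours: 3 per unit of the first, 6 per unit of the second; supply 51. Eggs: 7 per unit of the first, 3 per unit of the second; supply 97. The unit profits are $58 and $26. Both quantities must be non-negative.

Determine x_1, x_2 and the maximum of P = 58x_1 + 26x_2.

x_1 = 13, x_2 = 2, maximum P = 806

The binding constraints are 3x_1 + 6x_2 = 51 and 7x_1 + 3x_2 = 97.
Solving simultaneously gives x_1 = 13, x_2 = 2.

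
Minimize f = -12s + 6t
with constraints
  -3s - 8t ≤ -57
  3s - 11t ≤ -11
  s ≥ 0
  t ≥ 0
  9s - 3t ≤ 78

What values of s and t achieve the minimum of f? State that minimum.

s = 99/10, t = 37/10, minimum f = -483/5

Vertices and f = -12s + 6t:
  (539/57, 68/19) → f = -92
  (0, 57/8) → f = 171/4
  (99/10, 37/10) → f = -483/5
The feasible region is unbounded (it extends along (0, 1), (1, 3)), but f strictly increases along every unbounded feasible direction, so there is no improving ray and the minimum is attained at a vertex.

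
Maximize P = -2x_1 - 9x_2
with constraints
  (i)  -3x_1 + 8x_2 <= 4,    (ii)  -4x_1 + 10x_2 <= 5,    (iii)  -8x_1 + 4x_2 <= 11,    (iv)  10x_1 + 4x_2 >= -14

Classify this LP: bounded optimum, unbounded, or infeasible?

From the feasible point (0, 1/2), moving in the direction (4, -10) keeps every constraint satisfied while P increases without bound.

unbounded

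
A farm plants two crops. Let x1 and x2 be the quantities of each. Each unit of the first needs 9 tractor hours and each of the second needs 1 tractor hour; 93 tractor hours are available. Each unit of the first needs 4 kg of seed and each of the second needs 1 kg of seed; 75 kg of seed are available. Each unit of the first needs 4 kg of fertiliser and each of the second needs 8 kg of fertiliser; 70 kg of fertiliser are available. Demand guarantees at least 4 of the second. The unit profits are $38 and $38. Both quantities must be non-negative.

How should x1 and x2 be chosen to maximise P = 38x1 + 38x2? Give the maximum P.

x1 = 19/2, x2 = 4, maximum P = 513

Corner points and P = 38x1 + 38x2:
  (0, 35/4) → P = 665/2
  (0, 4) → P = 152
  (19/2, 4) → P = 513

The optimum lies where 4x1 + 8x2 = 70 and x2 = 4.
Solving simultaneously gives x1 = 19/2, x2 = 4.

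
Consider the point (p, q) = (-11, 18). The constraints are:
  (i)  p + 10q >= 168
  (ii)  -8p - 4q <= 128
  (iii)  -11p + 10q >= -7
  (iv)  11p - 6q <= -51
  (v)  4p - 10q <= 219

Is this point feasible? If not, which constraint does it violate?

feasible

(i): 169 ≥ 168 ✓
(ii): 16 ≤ 128 ✓
(iii): 301 ≥ -7 ✓
(iv): -229 ≤ -51 ✓
(v): -224 ≤ 219 ✓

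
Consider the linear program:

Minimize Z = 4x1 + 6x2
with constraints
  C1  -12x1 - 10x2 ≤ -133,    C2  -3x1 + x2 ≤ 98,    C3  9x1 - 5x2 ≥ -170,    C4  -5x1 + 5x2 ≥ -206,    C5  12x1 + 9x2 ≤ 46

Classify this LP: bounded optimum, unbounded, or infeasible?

infeasible

The boundaries -12x1 - 10x2 = -133 and 9x1 - 5x2 = -170 meet at (-69/10, 1079/50), but that point violates 12x1 + 9x2 ≤ 46. Every candidate vertex is excluded by some other constraint, so the feasible region is empty.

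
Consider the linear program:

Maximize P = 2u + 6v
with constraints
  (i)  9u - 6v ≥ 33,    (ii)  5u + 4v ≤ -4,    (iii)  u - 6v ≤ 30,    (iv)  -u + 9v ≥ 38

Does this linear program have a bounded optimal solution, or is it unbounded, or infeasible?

infeasible

The boundaries 9u - 6v = 33 and 5u + 4v = -4 meet at (18/11, -67/22), but that point violates -u + 9v ≥ 38. Every candidate vertex is excluded by some other constraint, so the feasible region is empty.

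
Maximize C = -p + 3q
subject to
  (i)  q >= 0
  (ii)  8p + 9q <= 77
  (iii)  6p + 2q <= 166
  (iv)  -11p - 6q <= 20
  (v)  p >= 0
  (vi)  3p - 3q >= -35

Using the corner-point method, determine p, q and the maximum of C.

p = 0, q = 77/9, maximum C = 77/3

Vertices and C = -p + 3q:
  (77/8, 0) → C = -77/8
  (0, 0) → C = 0
  (0, 77/9) → C = 77/3

At the optimal vertex, 8p + 9q = 77 and p = 0.
Solving simultaneously gives p = 0, q = 77/9.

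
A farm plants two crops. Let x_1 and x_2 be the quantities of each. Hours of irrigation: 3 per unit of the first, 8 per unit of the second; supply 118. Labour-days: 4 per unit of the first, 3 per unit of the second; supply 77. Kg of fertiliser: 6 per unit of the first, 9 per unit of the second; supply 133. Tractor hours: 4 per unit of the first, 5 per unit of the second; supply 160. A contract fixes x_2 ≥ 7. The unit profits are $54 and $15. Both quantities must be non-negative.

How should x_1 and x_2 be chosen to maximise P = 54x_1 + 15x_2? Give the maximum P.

x_1 = 35/3, x_2 = 7, maximum P = 735

Feasible corners and P = 54x_1 + 15x_2:
  (0, 59/4) → P = 885/4
  (0, 7) → P = 105
  (2/21, 103/7) → P = 1581/7
  (35/3, 7) → P = 735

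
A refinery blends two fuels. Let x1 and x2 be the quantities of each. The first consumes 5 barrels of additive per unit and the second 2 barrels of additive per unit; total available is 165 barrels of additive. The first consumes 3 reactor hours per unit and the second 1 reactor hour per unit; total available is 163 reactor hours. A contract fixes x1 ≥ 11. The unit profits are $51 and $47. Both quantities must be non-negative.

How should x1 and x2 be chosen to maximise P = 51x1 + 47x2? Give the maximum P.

x1 = 11, x2 = 55, maximum P = 3146

Extreme points and P = 51x1 + 47x2:
  (33, 0) → P = 1683
  (11, 0) → P = 561
  (11, 55) → P = 3146

The optimum lies where 5x1 + 2x2 = 165 and x1 = 11.
Solving simultaneously gives x1 = 11, x2 = 55.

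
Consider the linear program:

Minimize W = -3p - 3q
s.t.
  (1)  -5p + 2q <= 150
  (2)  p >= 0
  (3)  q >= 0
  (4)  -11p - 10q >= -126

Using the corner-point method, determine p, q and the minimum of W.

Extreme points and W = -3p - 3q:
  (0, 0) → W = 0
  (0, 63/5) → W = -189/5
  (126/11, 0) → W = -378/11

At the optimal vertex, p = 0 and -11p - 10q = -126.
Solving simultaneously gives p = 0, q = 63/5.

p = 0, q = 63/5, minimum W = -189/5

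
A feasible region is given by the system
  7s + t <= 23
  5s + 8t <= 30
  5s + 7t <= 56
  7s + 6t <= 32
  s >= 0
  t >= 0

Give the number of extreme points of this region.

Pairwise boundary intersections that survive every other constraint:
  (106/35, 9/5)
  (23/7, 0)
  (38/13, 25/13)
  (0, 15/4)
  (0, 0)

5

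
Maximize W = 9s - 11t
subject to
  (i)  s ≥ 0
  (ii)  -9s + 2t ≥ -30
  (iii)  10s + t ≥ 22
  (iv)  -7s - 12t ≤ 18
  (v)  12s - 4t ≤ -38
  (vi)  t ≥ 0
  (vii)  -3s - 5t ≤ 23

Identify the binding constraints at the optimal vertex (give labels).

Extreme points and W = 9s - 11t:
  (0, 22) → W = -242
  (49/3, 117/2) → W = -993/2
  (25/26, 161/13) → W = -3317/26
The feasible region is unbounded (it extends along (0, 1), (2, 9)), but W strictly decreases along every unbounded feasible direction, so there is no improving ray and the maximum is attained at a vertex.

The maximum is at (25/26, 161/13). Substituting into each constraint, equality holds for (iii) and (v); the remaining constraints have slack.

(iii) and (v)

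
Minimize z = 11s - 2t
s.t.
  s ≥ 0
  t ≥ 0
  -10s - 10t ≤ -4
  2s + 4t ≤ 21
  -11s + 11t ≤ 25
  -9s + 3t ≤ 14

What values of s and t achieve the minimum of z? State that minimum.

Extreme points and z = 11s - 2t:
  (0, 2/5) → z = -4/5
  (0, 25/11) → z = -50/11
  (2/5, 0) → z = 22/5
  (21/2, 0) → z = 231/2
  (131/66, 281/66) → z = 293/22

At the optimal vertex, s = 0 and -11s + 11t = 25.
Solving simultaneously gives s = 0, t = 25/11.

s = 0, t = 25/11, minimum z = -50/11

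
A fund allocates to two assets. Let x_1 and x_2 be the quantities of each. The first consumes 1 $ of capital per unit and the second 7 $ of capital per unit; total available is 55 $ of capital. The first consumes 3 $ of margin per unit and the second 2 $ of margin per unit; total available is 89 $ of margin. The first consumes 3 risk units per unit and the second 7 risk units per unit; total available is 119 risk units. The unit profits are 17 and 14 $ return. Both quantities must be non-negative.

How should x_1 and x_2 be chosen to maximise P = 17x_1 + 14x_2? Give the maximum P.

x_1 = 27, x_2 = 4, maximum P = 515

Feasible corners and P = 17x_1 + 14x_2:
  (0, 0) → P = 0
  (0, 55/7) → P = 110
  (89/3, 0) → P = 1513/3
  (27, 4) → P = 515

The binding constraints are x_1 + 7x_2 = 55 and 3x_1 + 2x_2 = 89.
Solving simultaneously gives x_1 = 27, x_2 = 4.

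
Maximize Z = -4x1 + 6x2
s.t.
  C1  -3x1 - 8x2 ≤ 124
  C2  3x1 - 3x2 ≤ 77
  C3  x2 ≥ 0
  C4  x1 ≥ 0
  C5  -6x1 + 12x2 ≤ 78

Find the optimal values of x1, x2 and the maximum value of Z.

x1 = 0, x2 = 13/2, maximum Z = 39

Extreme points and Z = -4x1 + 6x2:
  (77/3, 0) → Z = -308/3
  (193/3, 116/3) → Z = -76/3
  (0, 0) → Z = 0
  (0, 13/2) → Z = 39

The binding constraints are x1 = 0 and -6x1 + 12x2 = 78.
Solving simultaneously gives x1 = 0, x2 = 13/2.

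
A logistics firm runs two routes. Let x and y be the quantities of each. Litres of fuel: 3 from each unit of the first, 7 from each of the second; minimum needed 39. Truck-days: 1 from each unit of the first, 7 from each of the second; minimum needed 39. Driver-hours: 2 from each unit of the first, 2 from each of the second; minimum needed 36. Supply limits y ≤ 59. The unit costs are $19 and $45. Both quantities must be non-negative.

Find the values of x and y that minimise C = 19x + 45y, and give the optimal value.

x = 29/2, y = 7/2, minimum C = 433

Vertices and C = 19x + 45y:
  (0, 18) → C = 810
  (0, 59) → C = 2655
  (39, 0) → C = 741
  (29/2, 7/2) → C = 433
The feasible region is unbounded (it extends along (1, 0)), but C strictly increases along every unbounded feasible direction, so there is no improving ray and the minimum is attained at a vertex.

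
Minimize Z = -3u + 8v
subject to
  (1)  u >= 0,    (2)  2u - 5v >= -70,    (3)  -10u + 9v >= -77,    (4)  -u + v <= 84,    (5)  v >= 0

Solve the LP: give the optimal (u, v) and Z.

u = 77/10, v = 0, minimum Z = -231/10

Corner points and Z = -3u + 8v:
  (0, 14) → Z = 112
  (0, 0) → Z = 0
  (1015/32, 427/16) → Z = 3787/32
  (77/10, 0) → Z = -231/10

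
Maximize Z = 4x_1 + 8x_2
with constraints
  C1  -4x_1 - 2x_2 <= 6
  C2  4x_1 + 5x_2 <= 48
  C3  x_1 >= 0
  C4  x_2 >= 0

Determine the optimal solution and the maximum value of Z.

x_1 = 0, x_2 = 48/5, maximum Z = 384/5

The optimum lies where 4x_1 + 5x_2 = 48 and x_1 = 0.
Solving simultaneously gives x_1 = 0, x_2 = 48/5.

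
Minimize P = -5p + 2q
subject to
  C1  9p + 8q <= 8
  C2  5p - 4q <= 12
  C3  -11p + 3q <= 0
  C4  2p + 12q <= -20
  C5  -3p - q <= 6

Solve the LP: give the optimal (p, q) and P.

Feasible corners and P = -5p + 2q:
  (16/17, -31/17) → P = -142/17
  (-12/17, -66/17) → P = -72/17
  (-10/23, -110/69) → P = -70/69
  (-9/10, -33/10) → P = -21/10

The binding constraints are 5p - 4q = 12 and 2p + 12q = -20.
Solving simultaneously gives p = 16/17, q = -31/17.

p = 16/17, q = -31/17, minimum P = -142/17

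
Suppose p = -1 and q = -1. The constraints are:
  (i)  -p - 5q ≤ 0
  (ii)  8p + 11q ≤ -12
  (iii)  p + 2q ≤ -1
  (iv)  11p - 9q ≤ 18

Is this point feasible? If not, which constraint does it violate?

not feasible — violates (i)

Constraint (i): -p - 5q = 6, which is not ≤ 0. All other constraints are satisfied.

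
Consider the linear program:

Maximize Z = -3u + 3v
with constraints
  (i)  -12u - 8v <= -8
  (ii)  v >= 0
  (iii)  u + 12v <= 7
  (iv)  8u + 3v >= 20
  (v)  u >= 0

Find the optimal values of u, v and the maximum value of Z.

u = 73/31, v = 12/31, maximum Z = -183/31

Vertices and Z = -3u + 3v:
  (7, 0) → Z = -21
  (5/2, 0) → Z = -15/2
  (73/31, 12/31) → Z = -183/31

The binding constraints are u + 12v = 7 and 8u + 3v = 20.
Solving simultaneously gives u = 73/31, v = 12/31.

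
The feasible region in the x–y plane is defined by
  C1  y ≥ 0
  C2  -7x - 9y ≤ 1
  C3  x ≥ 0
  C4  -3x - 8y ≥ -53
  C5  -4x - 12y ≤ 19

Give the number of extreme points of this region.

The feasible vertices (each the meet of two boundaries and inside every other half-plane) are:
  (0, 0)
  (53/3, 0)
  (0, 53/8)

3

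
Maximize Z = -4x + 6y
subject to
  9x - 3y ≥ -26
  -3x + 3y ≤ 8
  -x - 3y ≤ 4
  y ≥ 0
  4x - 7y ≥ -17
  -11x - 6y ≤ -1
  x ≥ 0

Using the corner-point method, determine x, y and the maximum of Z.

Extreme points and Z = -4x + 6y:
  (1/11, 0) → Z = -4/11
  (0, 17/7) → Z = 102/7
  (0, 1/6) → Z = 1
The feasible region is unbounded (it extends along (7, 4), (1, 0)), but Z strictly decreases along every unbounded feasible direction, so there is no improving ray and the maximum is attained at a vertex.

x = 0, y = 17/7, maximum Z = 102/7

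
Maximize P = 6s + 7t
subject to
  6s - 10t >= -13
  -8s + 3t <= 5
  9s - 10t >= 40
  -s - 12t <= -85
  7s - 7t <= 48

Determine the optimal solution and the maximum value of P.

Feasible corners and P = 6s + 7t:
  (53/3, 119/10) → P = 1893/10
  (571/28, 379/28) → P = 6079/28
  (665/59, 725/118) → P = 13055/118
  (1171/91, 547/91) → P = 835/7

s = 571/28, t = 379/28, maximum P = 6079/28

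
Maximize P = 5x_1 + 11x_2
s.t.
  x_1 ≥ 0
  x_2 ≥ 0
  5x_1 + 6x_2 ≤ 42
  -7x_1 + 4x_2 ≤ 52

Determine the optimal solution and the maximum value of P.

x_1 = 0, x_2 = 7, maximum P = 77

Feasible corners and P = 5x_1 + 11x_2:
  (0, 0) → P = 0
  (0, 7) → P = 77
  (42/5, 0) → P = 42

The optimum lies where x_1 = 0 and 5x_1 + 6x_2 = 42.
Solving simultaneously gives x_1 = 0, x_2 = 7.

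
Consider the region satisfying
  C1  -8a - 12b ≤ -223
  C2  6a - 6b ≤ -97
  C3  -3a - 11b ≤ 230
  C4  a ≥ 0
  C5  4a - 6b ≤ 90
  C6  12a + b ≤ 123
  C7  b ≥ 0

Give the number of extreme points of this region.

Of the 21 pairwise boundary intersections, those satisfying every inequality are:
  (29/20, 1057/60)
  (0, 223/12)
  (641/78, 317/13)
  (0, 123)

4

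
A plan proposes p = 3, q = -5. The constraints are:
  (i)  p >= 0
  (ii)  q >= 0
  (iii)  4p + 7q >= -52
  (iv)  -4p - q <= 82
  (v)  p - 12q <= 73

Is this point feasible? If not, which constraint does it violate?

Constraint (ii): q = -5, which is not ≥ 0. All other constraints are satisfied.

not feasible — violates (ii)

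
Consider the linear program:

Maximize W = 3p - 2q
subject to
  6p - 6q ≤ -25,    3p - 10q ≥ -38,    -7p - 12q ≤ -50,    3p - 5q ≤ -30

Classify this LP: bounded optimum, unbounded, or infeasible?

infeasible

The boundaries 6p - 6q = -25 and 3p - 5q = -30 meet at (55/12, 35/4), but that point violates 3p - 10q ≥ -38. Every candidate vertex is excluded by some other constraint, so the feasible region is empty.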